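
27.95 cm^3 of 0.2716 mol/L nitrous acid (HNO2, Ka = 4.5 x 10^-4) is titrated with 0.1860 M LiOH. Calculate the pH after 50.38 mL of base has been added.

12.36

n(acid) = 0.2716 x 0.02795 = 0.007591 mol; n(LiOH) added = 0.1860 x 0.05038 = 0.009371 mol.
Base is in excess by 0.009371 - 0.007591 = 0.001779 mol in a total volume of 0.07833 L.
[OH^-] = 0.001779/0.07833 = 0.02272 M, so pOH = 1.64 and pH = 14.00 - 1.64 = 12.36.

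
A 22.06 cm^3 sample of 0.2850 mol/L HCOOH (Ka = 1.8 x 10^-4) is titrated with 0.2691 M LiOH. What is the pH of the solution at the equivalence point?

n(HCOOH) = 0.2850 x 0.02206 = 0.006287 mol; V(LiOH) at equivalence = 0.006287/0.2691 = 0.02336 L.
At equivalence all the acid is converted to HCOO-; total volume = 0.02206 + 0.02336 = 0.04542 L, so [HCOO-] = 0.006287/0.04542 = 0.1384 M.
Kb = Kw/Ka = 1.0e-14 / 1.8 x 10^-4 = 5.56e-11.
[OH^-] = sqrt(Kb x [HCOO-]) = sqrt(5.56e-11 x 0.1384) = 2.77e-6 M.
pOH = 5.56, so pH = 14.00 - 5.56 = 8.44.

8.44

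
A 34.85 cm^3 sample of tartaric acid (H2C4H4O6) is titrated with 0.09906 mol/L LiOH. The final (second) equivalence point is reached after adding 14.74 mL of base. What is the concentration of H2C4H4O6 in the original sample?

0.0209 M

n(LiOH) = 0.09906 x 0.01474 = 0.001460 mol.
At the final (second) equivalence point, 2 mol OH^- react per mol H2C4H4O6, so n(H2C4H4O6) = 0.001460 / 2 = 0.0007301 mol.
[H2C4H4O6] = 0.0007301 / 0.03485 L = 0.0209 M.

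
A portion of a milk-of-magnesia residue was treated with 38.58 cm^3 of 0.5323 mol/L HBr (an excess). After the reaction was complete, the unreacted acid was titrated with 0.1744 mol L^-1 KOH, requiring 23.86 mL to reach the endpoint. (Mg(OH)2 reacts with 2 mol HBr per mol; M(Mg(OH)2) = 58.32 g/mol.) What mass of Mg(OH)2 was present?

0.477 g

Total n(HBr) added = 0.5323 x 0.03858 = 0.02054 mol.
n(KOH) used = 0.1744 x 0.02386 = 0.004161 mol, which equals the excess n(HBr).
So n(HBr) consumed by the sample = 0.02054 - 0.004161 = 0.01637 mol.
n(Mg(OH)2) = 0.01637 / 2 = 0.008187 mol.
mass = 0.008187 mol x 58.32 g/mol = 0.477 g.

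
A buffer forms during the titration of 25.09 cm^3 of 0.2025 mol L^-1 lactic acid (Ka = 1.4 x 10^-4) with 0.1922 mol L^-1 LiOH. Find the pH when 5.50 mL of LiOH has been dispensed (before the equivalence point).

3.27

Initial n(HC3H5O3) = 0.2025 x 0.02509 = 0.005081 mol.
n(LiOH) added = 0.1922 x 0.005500 = 0.001057 mol, converting that many moles of HC3H5O3 to C3H5O3-.
Remaining n(HC3H5O3) = 0.004024 mol; n(C3H5O3-) = 0.001057 mol.
By Henderson-Hasselbalch, pH = pKa + log([A^-]/[HA]) = 3.85 + log(0.001057/0.004024) = 3.85 + (-0.58) = 3.27.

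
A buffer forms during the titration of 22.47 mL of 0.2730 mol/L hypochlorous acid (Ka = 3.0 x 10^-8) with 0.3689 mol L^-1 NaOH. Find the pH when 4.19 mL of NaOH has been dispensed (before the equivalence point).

7.05

Initial n(HClO) = 0.2730 x 0.02247 = 0.006134 mol.
n(NaOH) added = 0.3689 x 0.004190 = 0.001546 mol, converting that many moles of HClO to ClO-.
Remaining n(HClO) = 0.004589 mol; n(ClO-) = 0.001546 mol.
By Henderson-Hasselbalch, pH = pKa + log([A^-]/[HA]) = 7.52 + log(0.001546/0.004589) = 7.52 + (-0.47) = 7.05.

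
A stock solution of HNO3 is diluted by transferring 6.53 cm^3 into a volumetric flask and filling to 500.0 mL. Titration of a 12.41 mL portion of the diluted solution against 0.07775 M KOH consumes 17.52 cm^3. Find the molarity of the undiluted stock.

n(KOH) = 0.07775 x 0.01752 = 0.001362 mol.
n(HNO3) in the aliquot = 0.001362 mol.
[diluted HNO3] = 0.001362 / 0.01241 = 0.1098 M.
Dilution factor = 500.0/6.530 = 76.57, so [stock] = 0.1098 x 76.57 = 8.40 M.

8.40 M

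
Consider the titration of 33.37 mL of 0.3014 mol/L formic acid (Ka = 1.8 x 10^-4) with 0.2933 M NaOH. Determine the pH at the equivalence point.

8.46

n(HCOOH) = 0.3014 x 0.03337 = 0.01006 mol; V(NaOH) at equivalence = 0.01006/0.2933 = 0.03429 L.
At equivalence all the acid is converted to HCOO-; total volume = 0.03337 + 0.03429 = 0.06766 L, so [HCOO-] = 0.01006/0.06766 = 0.1486 M.
Kb = Kw/Ka = 1.0e-14 / 1.8 x 10^-4 = 5.56e-11.
[OH^-] = sqrt(Kb x [HCOO-]) = sqrt(5.56e-11 x 0.1486) = 2.87e-6 M.
pOH = 5.54, so pH = 14.00 - 5.54 = 8.46.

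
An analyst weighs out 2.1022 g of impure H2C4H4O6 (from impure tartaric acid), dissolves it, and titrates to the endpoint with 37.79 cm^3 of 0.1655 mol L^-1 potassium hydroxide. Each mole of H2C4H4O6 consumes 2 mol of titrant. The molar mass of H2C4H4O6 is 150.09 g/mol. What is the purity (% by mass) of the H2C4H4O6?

n(KOH) = 0.1655 x 0.03779 = 0.006254 mol.
n(H2C4H4O6) = 0.006254 / 2 = 0.003127 mol.
mass of H2C4H4O6 = 0.003127 x 150.09 = 0.4693 g.
% purity = 0.4693 / 2.1022 x 100 = 22.3%.

22.3%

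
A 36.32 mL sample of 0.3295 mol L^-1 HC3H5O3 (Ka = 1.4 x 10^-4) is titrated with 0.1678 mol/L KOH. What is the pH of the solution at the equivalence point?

n(HC3H5O3) = 0.3295 x 0.03632 = 0.01197 mol; V(KOH) at equivalence = 0.01197/0.1678 = 0.07132 L.
At equivalence all the acid is converted to C3H5O3-; total volume = 0.03632 + 0.07132 = 0.1076 L, so [C3H5O3-] = 0.01197/0.1076 = 0.1112 M.
Kb = Kw/Ka = 1.0e-14 / 1.4 x 10^-4 = 7.14e-11.
[OH^-] = sqrt(Kb x [C3H5O3-]) = sqrt(7.14e-11 x 0.1112) = 2.82e-6 M.
pOH = 5.55, so pH = 14.00 - 5.55 = 8.45.

8.45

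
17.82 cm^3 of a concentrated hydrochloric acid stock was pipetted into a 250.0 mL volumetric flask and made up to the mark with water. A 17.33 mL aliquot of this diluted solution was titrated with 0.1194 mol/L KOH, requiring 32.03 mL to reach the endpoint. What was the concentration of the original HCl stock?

n(KOH) = 0.1194 x 0.03203 = 0.003824 mol.
n(HCl) in the aliquot = 0.003824 mol.
[diluted HCl] = 0.003824 / 0.01733 = 0.2207 M.
Dilution factor = 250.0/17.82 = 14.03, so [stock] = 0.2207 x 14.03 = 3.10 M.

3.10 M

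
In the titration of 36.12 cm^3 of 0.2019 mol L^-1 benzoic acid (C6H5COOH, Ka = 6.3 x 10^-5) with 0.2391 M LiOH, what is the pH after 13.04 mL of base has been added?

Initial n(C6H5COOH) = 0.2019 x 0.03612 = 0.007293 mol.
n(LiOH) added = 0.2391 x 0.01304 = 0.003118 mol, converting that many moles of C6H5COOH to C6H5COO-.
Remaining n(C6H5COOH) = 0.004175 mol; n(C6H5COO-) = 0.003118 mol.
By Henderson-Hasselbalch, pH = pKa + log([A^-]/[HA]) = 4.20 + log(0.003118/0.004175) = 4.20 + (-0.13) = 4.07.

4.07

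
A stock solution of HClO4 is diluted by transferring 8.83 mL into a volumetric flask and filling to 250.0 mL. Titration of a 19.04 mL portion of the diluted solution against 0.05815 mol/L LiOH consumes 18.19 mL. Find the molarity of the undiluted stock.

1.57 M

n(LiOH) = 0.05815 x 0.01819 = 0.001058 mol.
n(HClO4) in the aliquot = 0.001058 mol.
[diluted HClO4] = 0.001058 / 0.01904 = 0.05555 M.
Dilution factor = 250.0/8.830 = 28.31, so [stock] = 0.05555 x 28.31 = 1.57 M.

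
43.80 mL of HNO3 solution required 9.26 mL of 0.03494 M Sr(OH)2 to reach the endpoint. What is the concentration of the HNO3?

n(Sr(OH)2) delivered = 0.03494 x 0.009260 = 0.0003235 mol.
The reaction is 2 HNO3 + 1 Sr(OH)2, so n(HNO3) = 0.0003235 x 2/1 = 0.0006471 mol.
[HNO3] = 0.0006471 mol / 0.04380 L = 0.0148 M.

0.0148 M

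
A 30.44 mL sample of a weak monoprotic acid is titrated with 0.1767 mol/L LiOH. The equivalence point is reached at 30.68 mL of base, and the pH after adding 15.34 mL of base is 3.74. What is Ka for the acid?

15.34 mL is half of the equivalence volume, so this is the half-equivalence point where [HA] = [A^-].
At half-equivalence pH = pKa, so pKa = 3.74.
Ka = 10^(-3.74) = 1.8 x 10^-4.

1.8 x 10^-4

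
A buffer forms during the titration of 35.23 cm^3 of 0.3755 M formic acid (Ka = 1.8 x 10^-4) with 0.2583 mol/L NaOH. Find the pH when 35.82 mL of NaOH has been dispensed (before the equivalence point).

Initial n(HCOOH) = 0.3755 x 0.03523 = 0.01323 mol.
n(NaOH) added = 0.2583 x 0.03582 = 0.009252 mol, converting that many moles of HCOOH to HCOO-.
Remaining n(HCOOH) = 0.003977 mol; n(HCOO-) = 0.009252 mol.
By Henderson-Hasselbalch, pH = pKa + log([A^-]/[HA]) = 3.74 + log(0.009252/0.003977) = 3.74 + (+0.37) = 4.11.

4.11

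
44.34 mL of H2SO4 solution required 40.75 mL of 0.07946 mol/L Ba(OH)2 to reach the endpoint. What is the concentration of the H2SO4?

n(Ba(OH)2) delivered = 0.07946 x 0.04075 = 0.003238 mol.
For a 1:1 reaction, n(H2SO4) = 0.003238 mol.
[H2SO4] = 0.003238 mol / 0.04434 L = 0.0730 M.

0.0730 M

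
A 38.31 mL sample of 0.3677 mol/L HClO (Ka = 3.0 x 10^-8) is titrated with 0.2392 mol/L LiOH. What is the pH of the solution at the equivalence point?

10.34

n(HClO) = 0.3677 x 0.03831 = 0.01409 mol; V(LiOH) at equivalence = 0.01409/0.2392 = 0.05889 L.
At equivalence all the acid is converted to ClO-; total volume = 0.03831 + 0.05889 = 0.09720 L, so [ClO-] = 0.01409/0.09720 = 0.1449 M.
Kb = Kw/Ka = 1.0e-14 / 3.0 x 10^-8 = 3.33e-7.
[OH^-] = sqrt(Kb x [ClO-]) = sqrt(3.33e-7 x 0.1449) = 0.000220 M.
pOH = 3.66, so pH = 14.00 - 3.66 = 10.34.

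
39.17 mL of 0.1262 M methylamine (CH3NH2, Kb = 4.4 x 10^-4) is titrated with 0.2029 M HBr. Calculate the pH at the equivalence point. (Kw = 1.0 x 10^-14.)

5.88

n(CH3NH2) = 0.1262 x 0.03917 = 0.004943 mol; V(HBr) at equivalence = 0.004943/0.2029 = 0.02436 L.
At equivalence the base is fully converted to CH3NH3+; total volume = 0.06353 L, so [CH3NH3+] = 0.004943/0.06353 = 0.07781 M.
Ka(CH3NH3+) = Kw/Kb = 1.0e-14 / 4.4 x 10^-4 = 2.27e-11.
[H^+] = sqrt(Ka x [CH3NH3+]) = sqrt(2.27e-11 x 0.07781) = 1.33e-6 M.
pH = -log(1.33e-6) = 5.88.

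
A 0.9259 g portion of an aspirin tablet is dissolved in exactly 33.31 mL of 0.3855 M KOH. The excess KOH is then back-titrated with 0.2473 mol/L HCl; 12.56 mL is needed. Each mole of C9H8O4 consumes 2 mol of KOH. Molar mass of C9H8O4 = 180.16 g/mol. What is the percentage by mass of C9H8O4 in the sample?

94.7%

Total n(KOH) added = 0.3855 x 0.03331 = 0.01284 mol.
n(HCl) used = 0.2473 x 0.01256 = 0.003106 mol, which equals the excess n(KOH).
So n(KOH) consumed by the sample = 0.01284 - 0.003106 = 0.009735 mol.
n(C9H8O4) = 0.009735 / 2 = 0.004867 mol.
mass C9H8O4 = 0.004867 x 180.16 = 0.8769 g, so %C9H8O4 = 0.8769/0.9259 x 100 = 94.7%.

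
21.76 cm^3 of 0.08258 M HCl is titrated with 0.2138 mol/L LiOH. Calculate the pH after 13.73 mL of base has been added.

12.51

n(acid) = 0.08258 x 0.02176 = 0.001797 mol; n(LiOH) added = 0.2138 x 0.01373 = 0.002935 mol.
Base is in excess by 0.002935 - 0.001797 = 0.001139 mol in a total volume of 0.03549 L.
[OH^-] = 0.001139/0.03549 = 0.03208 M, so pOH = 1.49 and pH = 14.00 - 1.49 = 12.51.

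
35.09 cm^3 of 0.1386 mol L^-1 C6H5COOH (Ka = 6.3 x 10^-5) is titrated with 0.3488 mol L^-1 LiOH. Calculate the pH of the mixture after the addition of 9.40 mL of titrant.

Initial n(C6H5COOH) = 0.1386 x 0.03509 = 0.004863 mol.
n(LiOH) added = 0.3488 x 0.009400 = 0.003279 mol, converting that many moles of C6H5COOH to C6H5COO-.
Remaining n(C6H5COOH) = 0.001585 mol; n(C6H5COO-) = 0.003279 mol.
By Henderson-Hasselbalch, pH = pKa + log([A^-]/[HA]) = 4.20 + log(0.003279/0.001585) = 4.20 + (+0.32) = 4.52.

4.52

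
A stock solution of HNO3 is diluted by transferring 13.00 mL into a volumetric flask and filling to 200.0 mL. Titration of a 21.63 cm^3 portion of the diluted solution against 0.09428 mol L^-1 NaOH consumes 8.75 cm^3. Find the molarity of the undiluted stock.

0.587 M

n(NaOH) = 0.09428 x 0.008750 = 0.0008250 mol.
n(HNO3) in the aliquot = 0.0008250 mol.
[diluted HNO3] = 0.0008250 / 0.02163 = 0.03814 M.
Dilution factor = 200.0/13.00 = 15.38, so [stock] = 0.03814 x 15.38 = 0.587 M.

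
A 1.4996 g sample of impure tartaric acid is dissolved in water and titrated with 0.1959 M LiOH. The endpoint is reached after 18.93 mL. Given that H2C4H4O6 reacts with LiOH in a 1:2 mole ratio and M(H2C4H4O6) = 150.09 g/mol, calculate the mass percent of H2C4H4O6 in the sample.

18.6%

n(LiOH) = 0.1959 x 0.01893 = 0.003708 mol.
n(H2C4H4O6) = 0.003708 / 2 = 0.001854 mol.
mass of H2C4H4O6 = 0.001854 x 150.09 = 0.2783 g.
% purity = 0.2783 / 1.4996 x 100 = 18.6%.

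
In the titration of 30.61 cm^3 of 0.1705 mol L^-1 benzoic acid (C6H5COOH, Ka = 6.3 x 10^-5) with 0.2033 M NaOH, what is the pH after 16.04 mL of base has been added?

4.42

Initial n(C6H5COOH) = 0.1705 x 0.03061 = 0.005219 mol.
n(NaOH) added = 0.2033 x 0.01604 = 0.003261 mol, converting that many moles of C6H5COOH to C6H5COO-.
Remaining n(C6H5COOH) = 0.001958 mol; n(C6H5COO-) = 0.003261 mol.
By Henderson-Hasselbalch, pH = pKa + log([A^-]/[HA]) = 4.20 + log(0.003261/0.001958) = 4.20 + (+0.22) = 4.42.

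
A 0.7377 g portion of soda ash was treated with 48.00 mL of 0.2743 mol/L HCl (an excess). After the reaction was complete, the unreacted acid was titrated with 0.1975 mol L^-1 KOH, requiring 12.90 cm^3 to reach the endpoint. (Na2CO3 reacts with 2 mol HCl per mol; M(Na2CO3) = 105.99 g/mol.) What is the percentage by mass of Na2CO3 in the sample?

Total n(HCl) added = 0.2743 x 0.04800 = 0.01317 mol.
n(KOH) used = 0.1975 x 0.01290 = 0.002548 mol, which equals the excess n(HCl).
So n(HCl) consumed by the sample = 0.01317 - 0.002548 = 0.01062 mol.
n(Na2CO3) = 0.01062 / 2 = 0.005309 mol.
mass Na2CO3 = 0.005309 x 105.99 = 0.5627 g, so %Na2CO3 = 0.5627/0.7377 x 100 = 76.3%.

76.3%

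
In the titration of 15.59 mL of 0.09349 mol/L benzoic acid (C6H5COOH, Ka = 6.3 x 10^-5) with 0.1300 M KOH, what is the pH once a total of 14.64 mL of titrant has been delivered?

n(acid) = 0.09349 x 0.01559 = 0.001458 mol; n(KOH) added = 0.1300 x 0.01464 = 0.001903 mol.
Base is in excess by 0.001903 - 0.001458 = 0.0004457 mol in a total volume of 0.03023 L.
[OH^-] = 0.0004457/0.03023 = 0.01474 M, so pOH = 1.83 and pH = 14.00 - 1.83 = 12.17.

12.17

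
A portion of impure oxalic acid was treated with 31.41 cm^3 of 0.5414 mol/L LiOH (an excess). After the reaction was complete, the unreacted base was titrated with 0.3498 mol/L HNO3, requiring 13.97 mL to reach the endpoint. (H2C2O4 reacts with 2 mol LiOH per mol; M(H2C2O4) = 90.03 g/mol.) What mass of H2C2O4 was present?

Total n(LiOH) added = 0.5414 x 0.03141 = 0.01701 mol.
n(HNO3) used = 0.3498 x 0.01397 = 0.004887 mol, which equals the excess n(LiOH).
So n(LiOH) consumed by the sample = 0.01701 - 0.004887 = 0.01212 mol.
n(H2C2O4) = 0.01212 / 2 = 0.006059 mol.
mass = 0.006059 mol x 90.03 g/mol = 0.546 g.

0.546 g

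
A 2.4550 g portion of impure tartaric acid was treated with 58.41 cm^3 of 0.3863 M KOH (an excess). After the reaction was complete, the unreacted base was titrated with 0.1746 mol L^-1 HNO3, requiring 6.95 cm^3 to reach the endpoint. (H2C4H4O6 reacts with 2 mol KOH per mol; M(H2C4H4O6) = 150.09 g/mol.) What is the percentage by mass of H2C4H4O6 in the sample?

65.3%

Total n(KOH) added = 0.3863 x 0.05841 = 0.02256 mol.
n(HNO3) used = 0.1746 x 0.006950 = 0.001213 mol, which equals the excess n(KOH).
So n(KOH) consumed by the sample = 0.02256 - 0.001213 = 0.02135 mol.
n(H2C4H4O6) = 0.02135 / 2 = 0.01068 mol.
mass H2C4H4O6 = 0.01068 x 150.09 = 1.602 g, so %H2C4H4O6 = 1.602/2.4550 x 100 = 65.3%.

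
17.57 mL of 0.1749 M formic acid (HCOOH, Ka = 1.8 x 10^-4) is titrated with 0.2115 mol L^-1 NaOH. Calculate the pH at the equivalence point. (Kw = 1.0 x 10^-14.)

8.36

n(HCOOH) = 0.1749 x 0.01757 = 0.003073 mol; V(NaOH) at equivalence = 0.003073/0.2115 = 0.01453 L.
At equivalence all the acid is converted to HCOO-; total volume = 0.01757 + 0.01453 = 0.03210 L, so [HCOO-] = 0.003073/0.03210 = 0.09573 M.
Kb = Kw/Ka = 1.0e-14 / 1.8 x 10^-4 = 5.56e-11.
[OH^-] = sqrt(Kb x [HCOO-]) = sqrt(5.56e-11 x 0.09573) = 2.31e-6 M.
pOH = 5.64, so pH = 14.00 - 5.64 = 8.36.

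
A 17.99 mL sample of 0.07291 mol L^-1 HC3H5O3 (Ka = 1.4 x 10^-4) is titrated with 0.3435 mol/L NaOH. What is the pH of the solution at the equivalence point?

n(HC3H5O3) = 0.07291 x 0.01799 = 0.001312 mol; V(NaOH) at equivalence = 0.001312/0.3435 = 0.003818 L.
At equivalence all the acid is converted to C3H5O3-; total volume = 0.01799 + 0.003818 = 0.02181 L, so [C3H5O3-] = 0.001312/0.02181 = 0.06014 M.
Kb = Kw/Ka = 1.0e-14 / 1.4 x 10^-4 = 7.14e-11.
[OH^-] = sqrt(Kb x [C3H5O3-]) = sqrt(7.14e-11 x 0.06014) = 2.07e-6 M.
pOH = 5.68, so pH = 14.00 - 5.68 = 8.32.

8.32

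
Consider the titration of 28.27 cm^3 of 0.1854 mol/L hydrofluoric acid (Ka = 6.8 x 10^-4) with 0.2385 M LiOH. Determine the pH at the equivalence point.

n(HF) = 0.1854 x 0.02827 = 0.005241 mol; V(LiOH) at equivalence = 0.005241/0.2385 = 0.02198 L.
At equivalence all the acid is converted to F-; total volume = 0.02827 + 0.02198 = 0.05025 L, so [F-] = 0.005241/0.05025 = 0.1043 M.
Kb = Kw/Ka = 1.0e-14 / 6.8 x 10^-4 = 1.47e-11.
[OH^-] = sqrt(Kb x [F-]) = sqrt(1.47e-11 x 0.1043) = 1.24e-6 M.
pOH = 5.91, so pH = 14.00 - 5.91 = 8.09.

8.09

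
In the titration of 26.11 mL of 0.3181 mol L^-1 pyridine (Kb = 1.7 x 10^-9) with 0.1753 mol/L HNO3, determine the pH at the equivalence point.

3.09

n(C5H5N) = 0.3181 x 0.02611 = 0.008306 mol; V(HNO3) at equivalence = 0.008306/0.1753 = 0.04738 L.
At equivalence the base is fully converted to C5H5NH+; total volume = 0.07349 L, so [C5H5NH+] = 0.008306/0.07349 = 0.1130 M.
Ka(C5H5NH+) = Kw/Kb = 1.0e-14 / 1.7 x 10^-9 = 5.88e-6.
[H^+] = sqrt(Ka x [C5H5NH+]) = sqrt(5.88e-6 x 0.1130) = 0.000815 M.
pH = -log(0.000815) = 3.09.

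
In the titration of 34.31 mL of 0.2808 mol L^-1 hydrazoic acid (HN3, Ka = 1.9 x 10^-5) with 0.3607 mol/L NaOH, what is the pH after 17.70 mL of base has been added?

Initial n(HN3) = 0.2808 x 0.03431 = 0.009634 mol.
n(NaOH) added = 0.3607 x 0.01770 = 0.006384 mol, converting that many moles of HN3 to N3-.
Remaining n(HN3) = 0.003250 mol; n(N3-) = 0.006384 mol.
By Henderson-Hasselbalch, pH = pKa + log([A^-]/[HA]) = 4.72 + log(0.006384/0.003250) = 4.72 + (+0.29) = 5.01.

5.01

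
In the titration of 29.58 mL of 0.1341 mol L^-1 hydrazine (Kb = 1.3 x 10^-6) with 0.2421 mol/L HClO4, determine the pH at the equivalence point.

4.59

n(N2H4) = 0.1341 x 0.02958 = 0.003967 mol; V(HClO4) at equivalence = 0.003967/0.2421 = 0.01638 L.
At equivalence the base is fully converted to N2H5+; total volume = 0.04596 L, so [N2H5+] = 0.003967/0.04596 = 0.08630 M.
Ka(N2H5+) = Kw/Kb = 1.0e-14 / 1.3 x 10^-6 = 7.69e-9.
[H^+] = sqrt(Ka x [N2H5+]) = sqrt(7.69e-9 x 0.08630) = 2.58e-5 M.
pH = -log(2.58e-5) = 4.59.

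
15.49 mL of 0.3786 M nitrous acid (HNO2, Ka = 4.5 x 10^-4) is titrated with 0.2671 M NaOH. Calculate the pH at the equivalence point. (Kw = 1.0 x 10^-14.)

8.27

n(HNO2) = 0.3786 x 0.01549 = 0.005865 mol; V(NaOH) at equivalence = 0.005865/0.2671 = 0.02196 L.
At equivalence all the acid is converted to NO2-; total volume = 0.01549 + 0.02196 = 0.03745 L, so [NO2-] = 0.005865/0.03745 = 0.1566 M.
Kb = Kw/Ka = 1.0e-14 / 4.5 x 10^-4 = 2.22e-11.
[OH^-] = sqrt(Kb x [NO2-]) = sqrt(2.22e-11 x 0.1566) = 1.87e-6 M.
pOH = 5.73, so pH = 14.00 - 5.73 = 8.27.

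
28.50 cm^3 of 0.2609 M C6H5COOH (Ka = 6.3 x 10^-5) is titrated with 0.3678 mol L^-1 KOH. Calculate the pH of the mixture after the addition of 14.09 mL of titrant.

Initial n(C6H5COOH) = 0.2609 x 0.02850 = 0.007436 mol.
n(KOH) added = 0.3678 x 0.01409 = 0.005182 mol, converting that many moles of C6H5COOH to C6H5COO-.
Remaining n(C6H5COOH) = 0.002253 mol; n(C6H5COO-) = 0.005182 mol.
By Henderson-Hasselbalch, pH = pKa + log([A^-]/[HA]) = 4.20 + log(0.005182/0.002253) = 4.20 + (+0.36) = 4.56.

4.56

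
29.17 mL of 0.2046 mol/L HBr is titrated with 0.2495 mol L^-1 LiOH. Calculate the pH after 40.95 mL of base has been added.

n(acid) = 0.2046 x 0.02917 = 0.005968 mol; n(LiOH) added = 0.2495 x 0.04095 = 0.01022 mol.
Base is in excess by 0.01022 - 0.005968 = 0.004249 mol in a total volume of 0.07012 L.
[OH^-] = 0.004249/0.07012 = 0.06059 M, so pOH = 1.22 and pH = 14.00 - 1.22 = 12.78.

12.78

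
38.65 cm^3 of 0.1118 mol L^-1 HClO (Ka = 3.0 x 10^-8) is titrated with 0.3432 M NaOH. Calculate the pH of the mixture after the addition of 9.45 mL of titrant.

8.00

Initial n(HClO) = 0.1118 x 0.03865 = 0.004321 mol.
n(NaOH) added = 0.3432 x 0.009450 = 0.003243 mol, converting that many moles of HClO to ClO-.
Remaining n(HClO) = 0.001078 mol; n(ClO-) = 0.003243 mol.
By Henderson-Hasselbalch, pH = pKa + log([A^-]/[HA]) = 7.52 + log(0.003243/0.001078) = 7.52 + (+0.48) = 8.00.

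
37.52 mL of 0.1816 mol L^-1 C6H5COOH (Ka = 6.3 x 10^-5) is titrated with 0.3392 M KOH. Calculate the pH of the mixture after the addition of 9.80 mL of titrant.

4.18

Initial n(C6H5COOH) = 0.1816 x 0.03752 = 0.006814 mol.
n(KOH) added = 0.3392 x 0.009800 = 0.003324 mol, converting that many moles of C6H5COOH to C6H5COO-.
Remaining n(C6H5COOH) = 0.003489 mol; n(C6H5COO-) = 0.003324 mol.
By Henderson-Hasselbalch, pH = pKa + log([A^-]/[HA]) = 4.20 + log(0.003324/0.003489) = 4.20 + (-0.02) = 4.18.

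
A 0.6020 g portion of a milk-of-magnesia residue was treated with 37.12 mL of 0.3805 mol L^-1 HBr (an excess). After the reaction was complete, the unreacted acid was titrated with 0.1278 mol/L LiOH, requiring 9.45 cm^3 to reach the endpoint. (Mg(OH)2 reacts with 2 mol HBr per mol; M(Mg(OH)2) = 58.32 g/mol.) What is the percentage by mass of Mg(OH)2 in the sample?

Total n(HBr) added = 0.3805 x 0.03712 = 0.01412 mol.
n(LiOH) used = 0.1278 x 0.009450 = 0.001208 mol, which equals the excess n(HBr).
So n(HBr) consumed by the sample = 0.01412 - 0.001208 = 0.01292 mol.
n(Mg(OH)2) = 0.01292 / 2 = 0.006458 mol.
mass Mg(OH)2 = 0.006458 x 58.32 = 0.3766 g, so %Mg(OH)2 = 0.3766/0.6020 x 100 = 62.6%.

62.6%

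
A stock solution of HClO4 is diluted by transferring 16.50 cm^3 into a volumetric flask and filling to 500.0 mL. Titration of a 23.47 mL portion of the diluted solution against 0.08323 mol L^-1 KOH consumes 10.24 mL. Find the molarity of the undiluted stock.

n(KOH) = 0.08323 x 0.01024 = 0.0008523 mol.
n(HClO4) in the aliquot = 0.0008523 mol.
[diluted HClO4] = 0.0008523 / 0.02347 = 0.03631 M.
Dilution factor = 500.0/16.50 = 30.30, so [stock] = 0.03631 x 30.30 = 1.10 M.

1.10 M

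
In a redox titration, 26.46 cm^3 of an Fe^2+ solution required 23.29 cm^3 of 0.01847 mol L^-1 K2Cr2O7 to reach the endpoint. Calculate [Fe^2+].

n(K2Cr2O7) = 0.01847 x 0.02329 = 0.0004302 mol.
From the balanced equation, 1 mol K2Cr2O7 reacts with 6 mol Fe^2+, so n(Fe^2+) = 0.0004302 x 6/1 = 0.002581 mol.
[Fe^2+] = 0.002581 / 0.02646 L = 0.0975 M.

0.0975 M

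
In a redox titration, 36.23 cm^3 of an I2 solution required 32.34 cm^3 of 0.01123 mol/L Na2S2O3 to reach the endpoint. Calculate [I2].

n(Na2S2O3) = 0.01123 x 0.03234 = 0.0003632 mol.
From the balanced equation, 2 mol Na2S2O3 reacts with 1 mol I2, so n(I2) = 0.0003632 x 1/2 = 0.0001816 mol.
[I2] = 0.0001816 / 0.03623 L = 0.00501 M.

0.00501 M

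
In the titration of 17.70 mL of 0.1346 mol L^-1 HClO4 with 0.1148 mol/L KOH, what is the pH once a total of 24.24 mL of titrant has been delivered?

n(acid) = 0.1346 x 0.01770 = 0.002382 mol; n(KOH) added = 0.1148 x 0.02424 = 0.002783 mol.
Base is in excess by 0.002783 - 0.002382 = 0.0004003 mol in a total volume of 0.04194 L.
[OH^-] = 0.0004003/0.04194 = 0.009545 M, so pOH = 2.02 and pH = 14.00 - 2.02 = 11.98.

11.98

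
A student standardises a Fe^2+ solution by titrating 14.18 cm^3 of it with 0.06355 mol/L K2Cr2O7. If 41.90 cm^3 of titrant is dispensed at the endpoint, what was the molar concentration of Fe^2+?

n(K2Cr2O7) = 0.06355 x 0.04190 = 0.002663 mol.
From the balanced equation, 1 mol K2Cr2O7 reacts with 6 mol Fe^2+, so n(Fe^2+) = 0.002663 x 6/1 = 0.01598 mol.
[Fe^2+] = 0.01598 / 0.01418 L = 1.13 M.

1.13 M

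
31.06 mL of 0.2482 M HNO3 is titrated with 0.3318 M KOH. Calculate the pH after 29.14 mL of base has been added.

12.51

n(acid) = 0.2482 x 0.03106 = 0.007709 mol; n(KOH) added = 0.3318 x 0.02914 = 0.009669 mol.
Base is in excess by 0.009669 - 0.007709 = 0.001960 mol in a total volume of 0.06020 L.
[OH^-] = 0.001960/0.06020 = 0.03255 M, so pOH = 1.49 and pH = 14.00 - 1.49 = 12.51.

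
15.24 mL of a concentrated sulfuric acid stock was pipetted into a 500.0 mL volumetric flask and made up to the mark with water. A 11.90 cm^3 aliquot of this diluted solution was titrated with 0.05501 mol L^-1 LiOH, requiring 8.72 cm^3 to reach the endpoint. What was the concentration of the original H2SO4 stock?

n(LiOH) = 0.05501 x 0.008720 = 0.0004797 mol.
n(H2SO4) in the aliquot = 0.0004797 x 1/2 = 0.0002398 mol.
[diluted H2SO4] = 0.0002398 / 0.01190 = 0.02015 M.
Dilution factor = 500.0/15.24 = 32.81, so [stock] = 0.02015 x 32.81 = 0.661 M.

0.661 M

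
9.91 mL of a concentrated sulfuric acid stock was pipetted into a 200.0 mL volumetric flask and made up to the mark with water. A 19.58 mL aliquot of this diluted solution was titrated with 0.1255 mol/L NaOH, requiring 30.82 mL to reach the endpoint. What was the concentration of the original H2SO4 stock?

1.99 M

n(NaOH) = 0.1255 x 0.03082 = 0.003868 mol.
n(H2SO4) in the aliquot = 0.003868 x 1/2 = 0.001934 mol.
[diluted H2SO4] = 0.001934 / 0.01958 = 0.09877 M.
Dilution factor = 200.0/9.910 = 20.18, so [stock] = 0.09877 x 20.18 = 1.99 M.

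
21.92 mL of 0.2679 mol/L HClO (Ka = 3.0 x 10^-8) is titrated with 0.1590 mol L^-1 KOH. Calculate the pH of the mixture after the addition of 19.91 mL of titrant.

Initial n(HClO) = 0.2679 x 0.02192 = 0.005872 mol.
n(KOH) added = 0.1590 x 0.01991 = 0.003166 mol, converting that many moles of HClO to ClO-.
Remaining n(HClO) = 0.002707 mol; n(ClO-) = 0.003166 mol.
By Henderson-Hasselbalch, pH = pKa + log([A^-]/[HA]) = 7.52 + log(0.003166/0.002707) = 7.52 + (+0.07) = 7.59.

7.59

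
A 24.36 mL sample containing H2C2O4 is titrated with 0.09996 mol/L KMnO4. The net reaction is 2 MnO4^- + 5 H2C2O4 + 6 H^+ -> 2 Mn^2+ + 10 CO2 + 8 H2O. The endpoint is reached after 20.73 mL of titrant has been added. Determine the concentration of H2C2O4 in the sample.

n(KMnO4) = 0.09996 x 0.02073 = 0.002072 mol.
From the balanced equation, 2 mol KMnO4 reacts with 5 mol H2C2O4, so n(H2C2O4) = 0.002072 x 5/2 = 0.005180 mol.
[H2C2O4] = 0.005180 / 0.02436 L = 0.213 M.

0.213 M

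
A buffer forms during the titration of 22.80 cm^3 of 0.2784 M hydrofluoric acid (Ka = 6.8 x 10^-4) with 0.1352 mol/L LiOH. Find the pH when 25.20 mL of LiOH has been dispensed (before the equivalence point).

Initial n(HF) = 0.2784 x 0.02280 = 0.006348 mol.
n(LiOH) added = 0.1352 x 0.02520 = 0.003407 mol, converting that many moles of HF to F-.
Remaining n(HF) = 0.002940 mol; n(F-) = 0.003407 mol.
By Henderson-Hasselbalch, pH = pKa + log([A^-]/[HA]) = 3.17 + log(0.003407/0.002940) = 3.17 + (+0.06) = 3.23.

3.23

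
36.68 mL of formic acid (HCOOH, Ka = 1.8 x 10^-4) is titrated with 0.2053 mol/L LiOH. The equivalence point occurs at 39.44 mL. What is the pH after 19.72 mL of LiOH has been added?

19.72 mL is exactly half the equivalence volume (39.44/2), i.e. the half-equivalence point.
There, n(HA) = n(A^-), so pH = pKa = -log(1.8 x 10^-4) = 3.74.

3.74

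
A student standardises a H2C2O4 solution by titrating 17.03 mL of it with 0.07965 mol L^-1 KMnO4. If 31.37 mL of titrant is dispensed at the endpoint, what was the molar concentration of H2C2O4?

0.367 M

n(KMnO4) = 0.07965 x 0.03137 = 0.002499 mol.
From the balanced equation, 2 mol KMnO4 reacts with 5 mol H2C2O4, so n(H2C2O4) = 0.002499 x 5/2 = 0.006247 mol.
[H2C2O4] = 0.006247 / 0.01703 L = 0.367 M.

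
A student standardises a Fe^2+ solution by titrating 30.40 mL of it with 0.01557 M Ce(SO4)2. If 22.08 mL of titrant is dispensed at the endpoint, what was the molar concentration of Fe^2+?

n(Ce(SO4)2) = 0.01557 x 0.02208 = 0.0003438 mol.
From the balanced equation, 1 mol Ce(SO4)2 reacts with 1 mol Fe^2+, so n(Fe^2+) = 0.0003438 x 1/1 = 0.0003438 mol.
[Fe^2+] = 0.0003438 / 0.03040 L = 0.0113 M.

0.0113 M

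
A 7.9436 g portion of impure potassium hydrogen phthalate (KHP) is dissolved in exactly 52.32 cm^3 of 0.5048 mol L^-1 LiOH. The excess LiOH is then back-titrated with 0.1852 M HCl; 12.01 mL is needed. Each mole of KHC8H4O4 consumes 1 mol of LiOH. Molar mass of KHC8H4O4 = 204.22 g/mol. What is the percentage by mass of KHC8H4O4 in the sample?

Total n(LiOH) added = 0.5048 x 0.05232 = 0.02641 mol.
n(HCl) used = 0.1852 x 0.01201 = 0.002224 mol, which equals the excess n(LiOH).
So n(LiOH) consumed by the sample = 0.02641 - 0.002224 = 0.02419 mol.
n(KHC8H4O4) = 0.02419 / 1 = 0.02419 mol.
mass KHC8H4O4 = 0.02419 x 204.22 = 4.939 g, so %KHC8H4O4 = 4.939/7.9436 x 100 = 62.2%.

62.2%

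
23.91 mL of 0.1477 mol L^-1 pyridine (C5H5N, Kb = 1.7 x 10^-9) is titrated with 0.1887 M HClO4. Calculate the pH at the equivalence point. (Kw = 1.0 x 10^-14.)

3.16

n(C5H5N) = 0.1477 x 0.02391 = 0.003532 mol; V(HClO4) at equivalence = 0.003532/0.1887 = 0.01871 L.
At equivalence the base is fully converted to C5H5NH+; total volume = 0.04262 L, so [C5H5NH+] = 0.003532/0.04262 = 0.08285 M.
Ka(C5H5NH+) = Kw/Kb = 1.0e-14 / 1.7 x 10^-9 = 5.88e-6.
[H^+] = sqrt(Ka x [C5H5NH+]) = sqrt(5.88e-6 x 0.08285) = 0.000698 M.
pH = -log(0.000698) = 3.16.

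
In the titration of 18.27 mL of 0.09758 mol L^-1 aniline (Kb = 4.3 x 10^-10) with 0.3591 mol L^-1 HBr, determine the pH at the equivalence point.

2.87

n(C6H5NH2) = 0.09758 x 0.01827 = 0.001783 mol; V(HBr) at equivalence = 0.001783/0.3591 = 0.004965 L.
At equivalence the base is fully converted to C6H5NH3+; total volume = 0.02323 L, so [C6H5NH3+] = 0.001783/0.02323 = 0.07673 M.
Ka(C6H5NH3+) = Kw/Kb = 1.0e-14 / 4.3 x 10^-10 = 2.33e-5.
[H^+] = sqrt(Ka x [C6H5NH3+]) = sqrt(2.33e-5 x 0.07673) = 0.00134 M.
pH = -log(0.00134) = 2.87.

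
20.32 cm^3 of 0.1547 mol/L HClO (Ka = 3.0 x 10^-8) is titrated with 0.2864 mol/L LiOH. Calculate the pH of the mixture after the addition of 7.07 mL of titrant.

7.78

Initial n(HClO) = 0.1547 x 0.02032 = 0.003144 mol.
n(LiOH) added = 0.2864 x 0.007070 = 0.002025 mol, converting that many moles of HClO to ClO-.
Remaining n(HClO) = 0.001119 mol; n(ClO-) = 0.002025 mol.
By Henderson-Hasselbalch, pH = pKa + log([A^-]/[HA]) = 7.52 + log(0.002025/0.001119) = 7.52 + (+0.26) = 7.78.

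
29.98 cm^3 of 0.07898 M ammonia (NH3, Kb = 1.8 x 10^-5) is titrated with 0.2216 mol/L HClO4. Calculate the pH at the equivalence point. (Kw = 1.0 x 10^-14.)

5.25

n(NH3) = 0.07898 x 0.02998 = 0.002368 mol; V(HClO4) at equivalence = 0.002368/0.2216 = 0.01069 L.
At equivalence the base is fully converted to NH4+; total volume = 0.04067 L, so [NH4+] = 0.002368/0.04067 = 0.05823 M.
Ka(NH4+) = Kw/Kb = 1.0e-14 / 1.8 x 10^-5 = 5.56e-10.
[H^+] = sqrt(Ka x [NH4+]) = sqrt(5.56e-10 x 0.05823) = 5.69e-6 M.
pH = -log(5.69e-6) = 5.25.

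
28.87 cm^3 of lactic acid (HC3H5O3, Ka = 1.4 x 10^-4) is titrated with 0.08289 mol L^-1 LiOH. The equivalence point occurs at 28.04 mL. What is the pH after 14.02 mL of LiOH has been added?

3.85

14.02 mL is exactly half the equivalence volume (28.04/2), i.e. the half-equivalence point.
There, n(HA) = n(A^-), so pH = pKa = -log(1.4 x 10^-4) = 3.85.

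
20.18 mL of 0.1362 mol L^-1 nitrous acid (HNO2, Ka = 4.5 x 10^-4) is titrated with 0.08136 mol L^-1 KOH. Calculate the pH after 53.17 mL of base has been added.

12.33

n(acid) = 0.1362 x 0.02018 = 0.002749 mol; n(KOH) added = 0.08136 x 0.05317 = 0.004326 mol.
Base is in excess by 0.004326 - 0.002749 = 0.001577 mol in a total volume of 0.07335 L.
[OH^-] = 0.001577/0.07335 = 0.02151 M, so pOH = 1.67 and pH = 14.00 - 1.67 = 12.33.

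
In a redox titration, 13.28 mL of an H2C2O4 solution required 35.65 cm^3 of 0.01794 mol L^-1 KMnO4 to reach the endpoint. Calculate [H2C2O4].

n(KMnO4) = 0.01794 x 0.03565 = 0.0006396 mol.
From the balanced equation, 2 mol KMnO4 reacts with 5 mol H2C2O4, so n(H2C2O4) = 0.0006396 x 5/2 = 0.001599 mol.
[H2C2O4] = 0.001599 / 0.01328 L = 0.120 M.

0.120 M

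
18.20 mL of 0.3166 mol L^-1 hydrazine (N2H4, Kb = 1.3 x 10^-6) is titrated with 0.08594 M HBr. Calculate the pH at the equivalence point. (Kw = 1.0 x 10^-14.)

n(N2H4) = 0.3166 x 0.01820 = 0.005762 mol; V(HBr) at equivalence = 0.005762/0.08594 = 0.06705 L.
At equivalence the base is fully converted to N2H5+; total volume = 0.08525 L, so [N2H5+] = 0.005762/0.08525 = 0.06759 M.
Ka(N2H5+) = Kw/Kb = 1.0e-14 / 1.3 x 10^-6 = 7.69e-9.
[H^+] = sqrt(Ka x [N2H5+]) = sqrt(7.69e-9 x 0.06759) = 2.28e-5 M.
pH = -log(2.28e-5) = 4.64.

4.64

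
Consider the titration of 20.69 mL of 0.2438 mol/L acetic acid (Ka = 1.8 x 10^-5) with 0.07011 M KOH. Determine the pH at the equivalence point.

8.74

n(CH3COOH) = 0.2438 x 0.02069 = 0.005044 mol; V(KOH) at equivalence = 0.005044/0.07011 = 0.07195 L.
At equivalence all the acid is converted to CH3COO-; total volume = 0.02069 + 0.07195 = 0.09264 L, so [CH3COO-] = 0.005044/0.09264 = 0.05445 M.
Kb = Kw/Ka = 1.0e-14 / 1.8 x 10^-5 = 5.56e-10.
[OH^-] = sqrt(Kb x [CH3COO-]) = sqrt(5.56e-10 x 0.05445) = 5.50e-6 M.
pOH = 5.26, so pH = 14.00 - 5.26 = 8.74.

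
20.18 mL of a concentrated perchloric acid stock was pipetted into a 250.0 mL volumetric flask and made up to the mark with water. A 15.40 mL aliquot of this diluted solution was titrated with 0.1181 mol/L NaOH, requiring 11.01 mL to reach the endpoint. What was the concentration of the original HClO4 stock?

n(NaOH) = 0.1181 x 0.01101 = 0.001300 mol.
n(HClO4) in the aliquot = 0.001300 mol.
[diluted HClO4] = 0.001300 / 0.01540 = 0.08443 M.
Dilution factor = 250.0/20.18 = 12.39, so [stock] = 0.08443 x 12.39 = 1.05 M.

1.05 M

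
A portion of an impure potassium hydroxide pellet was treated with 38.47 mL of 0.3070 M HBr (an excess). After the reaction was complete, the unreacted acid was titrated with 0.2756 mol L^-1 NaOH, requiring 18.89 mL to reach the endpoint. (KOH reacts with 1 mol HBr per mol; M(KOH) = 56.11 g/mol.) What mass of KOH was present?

0.371 g

Total n(HBr) added = 0.3070 x 0.03847 = 0.01181 mol.
n(NaOH) used = 0.2756 x 0.01889 = 0.005206 mol, which equals the excess n(HBr).
So n(HBr) consumed by the sample = 0.01181 - 0.005206 = 0.006604 mol.
n(KOH) = 0.006604 / 1 = 0.006604 mol.
mass = 0.006604 mol x 56.11 g/mol = 0.371 g.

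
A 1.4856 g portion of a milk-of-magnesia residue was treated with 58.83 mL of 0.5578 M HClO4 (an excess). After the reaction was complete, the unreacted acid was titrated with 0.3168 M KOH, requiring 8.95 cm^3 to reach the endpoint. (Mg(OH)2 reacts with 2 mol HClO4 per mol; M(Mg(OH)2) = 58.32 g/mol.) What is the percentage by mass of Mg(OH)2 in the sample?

58.8%

Total n(HClO4) added = 0.5578 x 0.05883 = 0.03282 mol.
n(KOH) used = 0.3168 x 0.008950 = 0.002835 mol, which equals the excess n(HClO4).
So n(HClO4) consumed by the sample = 0.03282 - 0.002835 = 0.02998 mol.
n(Mg(OH)2) = 0.02998 / 2 = 0.01499 mol.
mass Mg(OH)2 = 0.01499 x 58.32 = 0.8742 g, so %Mg(OH)2 = 0.8742/1.4856 x 100 = 58.8%.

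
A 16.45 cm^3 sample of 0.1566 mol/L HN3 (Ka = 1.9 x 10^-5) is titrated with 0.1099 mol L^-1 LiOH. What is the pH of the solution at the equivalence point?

n(HN3) = 0.1566 x 0.01645 = 0.002576 mol; V(LiOH) at equivalence = 0.002576/0.1099 = 0.02344 L.
At equivalence all the acid is converted to N3-; total volume = 0.01645 + 0.02344 = 0.03989 L, so [N3-] = 0.002576/0.03989 = 0.06458 M.
Kb = Kw/Ka = 1.0e-14 / 1.9 x 10^-5 = 5.26e-10.
[OH^-] = sqrt(Kb x [N3-]) = sqrt(5.26e-10 x 0.06458) = 5.83e-6 M.
pOH = 5.23, so pH = 14.00 - 5.23 = 8.77.

8.77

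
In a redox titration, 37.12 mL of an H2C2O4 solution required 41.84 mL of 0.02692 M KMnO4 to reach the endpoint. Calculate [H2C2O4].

n(KMnO4) = 0.02692 x 0.04184 = 0.001126 mol.
From the balanced equation, 2 mol KMnO4 reacts with 5 mol H2C2O4, so n(H2C2O4) = 0.001126 x 5/2 = 0.002816 mol.
[H2C2O4] = 0.002816 / 0.03712 L = 0.0759 M.

0.0759 M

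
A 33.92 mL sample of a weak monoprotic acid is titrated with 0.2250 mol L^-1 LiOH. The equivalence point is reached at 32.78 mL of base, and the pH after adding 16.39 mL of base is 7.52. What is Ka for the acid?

3.0 x 10^-8

16.39 mL is half of the equivalence volume, so this is the half-equivalence point where [HA] = [A^-].
At half-equivalence pH = pKa, so pKa = 7.52.
Ka = 10^(-7.52) = 3.0 x 10^-8.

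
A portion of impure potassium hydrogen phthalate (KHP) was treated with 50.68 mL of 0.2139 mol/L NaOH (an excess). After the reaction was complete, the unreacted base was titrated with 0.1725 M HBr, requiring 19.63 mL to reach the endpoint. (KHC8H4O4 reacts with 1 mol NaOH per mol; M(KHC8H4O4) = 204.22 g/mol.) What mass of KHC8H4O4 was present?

Total n(NaOH) added = 0.2139 x 0.05068 = 0.01084 mol.
n(HBr) used = 0.1725 x 0.01963 = 0.003386 mol, which equals the excess n(NaOH).
So n(NaOH) consumed by the sample = 0.01084 - 0.003386 = 0.007454 mol.
n(KHC8H4O4) = 0.007454 / 1 = 0.007454 mol.
mass = 0.007454 mol x 204.22 g/mol = 1.52 g.

1.52 g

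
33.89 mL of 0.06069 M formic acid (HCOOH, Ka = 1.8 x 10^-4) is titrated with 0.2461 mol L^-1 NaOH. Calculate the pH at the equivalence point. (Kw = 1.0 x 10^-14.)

8.22

n(HCOOH) = 0.06069 x 0.03389 = 0.002057 mol; V(NaOH) at equivalence = 0.002057/0.2461 = 0.008358 L.
At equivalence all the acid is converted to HCOO-; total volume = 0.03389 + 0.008358 = 0.04225 L, so [HCOO-] = 0.002057/0.04225 = 0.04868 M.
Kb = Kw/Ka = 1.0e-14 / 1.8 x 10^-4 = 5.56e-11.
[OH^-] = sqrt(Kb x [HCOO-]) = sqrt(5.56e-11 x 0.04868) = 1.64e-6 M.
pOH = 5.78, so pH = 14.00 - 5.78 = 8.22.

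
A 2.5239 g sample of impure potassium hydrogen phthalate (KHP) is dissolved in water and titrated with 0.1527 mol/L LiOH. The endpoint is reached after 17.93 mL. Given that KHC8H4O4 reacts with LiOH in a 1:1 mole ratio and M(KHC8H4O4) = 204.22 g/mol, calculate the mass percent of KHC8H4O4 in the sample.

22.2%

n(LiOH) = 0.1527 x 0.01793 = 0.002738 mol.
n(KHC8H4O4) = 0.002738 / 1 = 0.002738 mol.
mass of KHC8H4O4 = 0.002738 x 204.22 = 0.5591 g.
% purity = 0.5591 / 2.5239 x 100 = 22.2%.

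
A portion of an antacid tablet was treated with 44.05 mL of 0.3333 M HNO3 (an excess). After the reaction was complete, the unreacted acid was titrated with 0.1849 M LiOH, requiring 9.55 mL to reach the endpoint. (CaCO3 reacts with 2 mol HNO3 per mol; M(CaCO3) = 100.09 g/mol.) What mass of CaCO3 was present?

Total n(HNO3) added = 0.3333 x 0.04405 = 0.01468 mol.
n(LiOH) used = 0.1849 x 0.009550 = 0.001766 mol, which equals the excess n(HNO3).
So n(HNO3) consumed by the sample = 0.01468 - 0.001766 = 0.01292 mol.
n(CaCO3) = 0.01292 / 2 = 0.006458 mol.
mass = 0.006458 mol x 100.09 g/mol = 0.646 g.

0.646 g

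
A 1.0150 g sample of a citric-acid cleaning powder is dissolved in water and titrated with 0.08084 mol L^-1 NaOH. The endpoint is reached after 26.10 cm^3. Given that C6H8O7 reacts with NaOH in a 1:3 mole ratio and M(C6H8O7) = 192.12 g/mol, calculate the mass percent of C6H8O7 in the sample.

n(NaOH) = 0.08084 x 0.02610 = 0.002110 mol.
n(C6H8O7) = 0.002110 / 3 = 0.0007033 mol.
mass of C6H8O7 = 0.0007033 x 192.12 = 0.1351 g.
% purity = 0.1351 / 1.0150 x 100 = 13.3%.

13.3%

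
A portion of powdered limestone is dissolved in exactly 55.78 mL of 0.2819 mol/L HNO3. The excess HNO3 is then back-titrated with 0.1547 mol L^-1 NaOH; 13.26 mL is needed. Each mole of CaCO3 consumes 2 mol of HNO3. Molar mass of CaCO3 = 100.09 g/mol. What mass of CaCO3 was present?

Total n(HNO3) added = 0.2819 x 0.05578 = 0.01572 mol.
n(NaOH) used = 0.1547 x 0.01326 = 0.002051 mol, which equals the excess n(HNO3).
So n(HNO3) consumed by the sample = 0.01572 - 0.002051 = 0.01367 mol.
n(CaCO3) = 0.01367 / 2 = 0.006837 mol.
mass = 0.006837 mol x 100.09 g/mol = 0.684 g.

0.684 g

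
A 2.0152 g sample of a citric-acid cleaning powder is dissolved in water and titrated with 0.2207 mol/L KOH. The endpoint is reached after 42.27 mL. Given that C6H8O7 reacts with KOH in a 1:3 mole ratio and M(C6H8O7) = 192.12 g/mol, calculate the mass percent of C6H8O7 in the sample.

29.6%

n(KOH) = 0.2207 x 0.04227 = 0.009329 mol.
n(C6H8O7) = 0.009329 / 3 = 0.003110 mol.
mass of C6H8O7 = 0.003110 x 192.12 = 0.5974 g.
% purity = 0.5974 / 2.0152 x 100 = 29.6%.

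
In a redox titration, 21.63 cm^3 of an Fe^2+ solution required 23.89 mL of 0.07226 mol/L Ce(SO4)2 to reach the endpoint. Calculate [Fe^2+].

n(Ce(SO4)2) = 0.07226 x 0.02389 = 0.001726 mol.
From the balanced equation, 1 mol Ce(SO4)2 reacts with 1 mol Fe^2+, so n(Fe^2+) = 0.001726 x 1/1 = 0.001726 mol.
[Fe^2+] = 0.001726 / 0.02163 L = 0.0798 M.

0.0798 M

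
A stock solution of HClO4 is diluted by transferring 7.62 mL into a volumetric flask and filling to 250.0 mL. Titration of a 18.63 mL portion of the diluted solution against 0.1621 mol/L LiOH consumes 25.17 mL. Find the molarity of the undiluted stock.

7.19 M

n(LiOH) = 0.1621 x 0.02517 = 0.004080 mol.
n(HClO4) in the aliquot = 0.004080 mol.
[diluted HClO4] = 0.004080 / 0.01863 = 0.2190 M.
Dilution factor = 250.0/7.620 = 32.81, so [stock] = 0.2190 x 32.81 = 7.19 M.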